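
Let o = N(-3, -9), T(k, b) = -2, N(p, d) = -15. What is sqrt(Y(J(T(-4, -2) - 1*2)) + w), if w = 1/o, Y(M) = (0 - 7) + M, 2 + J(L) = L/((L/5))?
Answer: I*sqrt(915)/15 ≈ 2.0166*I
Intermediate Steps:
J(L) = 3 (J(L) = -2 + L/((L/5)) = -2 + L*(5/L) = -2 + 5 = 3)
o = -15
Y(M) = -7 + M
w = -1/15 (w = 1/(-15) = -1/15 ≈ -0.066667)
sqrt(Y(J(T(-4, -2) - 1*2)) + w) = sqrt((-7 + 3) - 1/15) = sqrt(-4 - 1/15) = sqrt(-61/15) = I*sqrt(915)/15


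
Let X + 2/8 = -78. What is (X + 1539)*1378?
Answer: 4025827/2 ≈ 2.0129e+6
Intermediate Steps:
X = -313/4 (X = -¼ - 78 = -313/4 ≈ -78.250)
(X + 1539)*1378 = (-313/4 + 1539)*1378 = (5843/4)*1378 = 4025827/2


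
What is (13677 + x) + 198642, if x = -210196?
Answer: 2123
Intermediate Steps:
(13677 + x) + 198642 = (13677 - 210196) + 198642 = -196519 + 198642 = 2123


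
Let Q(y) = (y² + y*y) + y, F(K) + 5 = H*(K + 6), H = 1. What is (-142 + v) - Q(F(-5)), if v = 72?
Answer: -98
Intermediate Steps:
F(K) = 1 + K (F(K) = -5 + 1*(K + 6) = -5 + 1*(6 + K) = -5 + (6 + K) = 1 + K)
Q(y) = y + 2*y² (Q(y) = (y² + y²) + y = 2*y² + y = y + 2*y²)
(-142 + v) - Q(F(-5)) = (-142 + 72) - (1 - 5)*(1 + 2*(1 - 5)) = -70 - (-4)*(1 + 2*(-4)) = -70 - (-4)*(1 - 8) = -70 - (-4)*(-7) = -70 - 1*28 = -70 - 28 = -98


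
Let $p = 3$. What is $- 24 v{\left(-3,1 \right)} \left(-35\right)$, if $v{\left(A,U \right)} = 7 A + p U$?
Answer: $-15120$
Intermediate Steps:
$v{\left(A,U \right)} = 3 U + 7 A$ ($v{\left(A,U \right)} = 7 A + 3 U = 3 U + 7 A$)
$- 24 v{\left(-3,1 \right)} \left(-35\right) = - 24 \left(3 \cdot 1 + 7 \left(-3\right)\right) \left(-35\right) = - 24 \left(3 - 21\right) \left(-35\right) = \left(-24\right) \left(-18\right) \left(-35\right) = 432 \left(-35\right) = -15120$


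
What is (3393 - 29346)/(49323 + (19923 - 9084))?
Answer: -8651/20054 ≈ -0.43139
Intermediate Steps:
(3393 - 29346)/(49323 + (19923 - 9084)) = -25953/(49323 + 10839) = -25953/60162 = -25953*1/60162 = -8651/20054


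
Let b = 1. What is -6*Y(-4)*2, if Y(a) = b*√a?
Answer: -24*I ≈ -24.0*I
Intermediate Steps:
Y(a) = √a (Y(a) = 1*√a = √a)
-6*Y(-4)*2 = -12*I*2 = -24*I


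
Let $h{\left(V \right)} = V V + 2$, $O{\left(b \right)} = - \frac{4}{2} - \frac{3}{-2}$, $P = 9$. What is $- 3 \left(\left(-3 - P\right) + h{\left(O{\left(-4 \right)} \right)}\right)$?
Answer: $\frac{117}{4} \approx 29.25$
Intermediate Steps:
$O{\left(b \right)} = - \frac{1}{2}$ ($O{\left(b \right)} = \left(-4\right) \frac{1}{2} - - \frac{3}{2} = -2 + \frac{3}{2} = - \frac{1}{2}$)
$h{\left(V \right)} = 2 + V^{2}$ ($h{\left(V \right)} = V^{2} + 2 = 2 + V^{2}$)
$- 3 \left(\left(-3 - P\right) + h{\left(O{\left(-4 \right)} \right)}\right) = - 3 \left(\left(-3 - 9\right) + \left(2 + \left(- \frac{1}{2}\right)^{2}\right)\right) = - 3 \left(\left(-3 - 9\right) + \left(2 + \frac{1}{4}\right)\right) = - 3 \left(-12 + \frac{9}{4}\right) = \left(-3\right) \left(- \frac{39}{4}\right) = \frac{117}{4}$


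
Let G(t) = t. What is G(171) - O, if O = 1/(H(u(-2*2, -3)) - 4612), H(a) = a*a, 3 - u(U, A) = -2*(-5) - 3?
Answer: 785917/4596 ≈ 171.00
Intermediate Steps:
u(U, A) = -4 (u(U, A) = 3 - (-2*(-5) - 3) = 3 - (10 - 3) = 3 - 1*7 = 3 - 7 = -4)
H(a) = a²
O = -1/4596 (O = 1/((-4)² - 4612) = 1/(16 - 4612) = 1/(-4596) = -1/4596 ≈ -0.00021758)
G(171) - O = 171 - 1*(-1/4596) = 171 + 1/4596 = 785917/4596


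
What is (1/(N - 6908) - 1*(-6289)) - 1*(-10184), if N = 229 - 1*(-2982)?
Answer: 60900680/3697 ≈ 16473.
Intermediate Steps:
N = 3211 (N = 229 + 2982 = 3211)
(1/(N - 6908) - 1*(-6289)) - 1*(-10184) = (1/(3211 - 6908) - 1*(-6289)) - 1*(-10184) = (1/(-3697) + 6289) + 10184 = (-1/3697 + 6289) + 10184 = 23250432/3697 + 10184 = 60900680/3697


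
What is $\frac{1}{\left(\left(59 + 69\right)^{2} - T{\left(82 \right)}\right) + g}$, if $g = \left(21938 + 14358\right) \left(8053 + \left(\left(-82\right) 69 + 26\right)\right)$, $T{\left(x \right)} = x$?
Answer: $\frac{1}{87888918} \approx 1.1378 \cdot 10^{-8}$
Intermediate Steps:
$g = 87872616$ ($g = 36296 \left(8053 + \left(-5658 + 26\right)\right) = 36296 \left(8053 - 5632\right) = 36296 \cdot 2421 = 87872616$)
$\frac{1}{\left(\left(59 + 69\right)^{2} - T{\left(82 \right)}\right) + g} = \frac{1}{\left(\left(59 + 69\right)^{2} - 82\right) + 87872616} = \frac{1}{\left(128^{2} - 82\right) + 87872616} = \frac{1}{\left(16384 - 82\right) + 87872616} = \frac{1}{16302 + 87872616} = \frac{1}{87888918}$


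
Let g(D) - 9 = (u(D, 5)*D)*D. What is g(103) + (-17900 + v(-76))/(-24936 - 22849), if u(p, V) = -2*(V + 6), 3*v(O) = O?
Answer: -33457426319/143355 ≈ -2.3339e+5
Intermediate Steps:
v(O) = O/3
u(p, V) = -12 - 2*V (u(p, V) = -2*(6 + V) = -12 - 2*V)
g(D) = 9 - 22*D**2 (g(D) = 9 + ((-12 - 2*5)*D)*D = 9 + ((-12 - 10)*D)*D = 9 + (-22*D)*D = 9 - 22*D**2)
g(103) + (-17900 + v(-76))/(-24936 - 22849) = (9 - 22*103**2) + (-17900 + (1/3)*(-76))/(-24936 - 22849) = (9 - 22*10609) + (-17900 - 76/3)/(-47785) = (9 - 233398) - 53776/3*(-1/47785) = -233389 + 53776/143355 = -33457426319/143355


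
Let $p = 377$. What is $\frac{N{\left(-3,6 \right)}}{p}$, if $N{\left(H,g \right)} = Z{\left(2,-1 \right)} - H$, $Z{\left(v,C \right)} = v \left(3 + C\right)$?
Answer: $\frac{7}{377} \approx 0.018568$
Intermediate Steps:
$N{\left(H,g \right)} = 4 - H$ ($N{\left(H,g \right)} = 2 \left(3 - 1\right) - H = 2 \cdot 2 - H = 4 - H$)
$\frac{N{\left(-3,6 \right)}}{p} = \frac{4 - -3}{377} = \left(4 + 3\right) \frac{1}{377} = 7 \cdot \frac{1}{377} = \frac{7}{377}$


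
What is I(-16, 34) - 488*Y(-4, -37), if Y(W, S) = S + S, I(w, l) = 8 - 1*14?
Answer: 36106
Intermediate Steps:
I(w, l) = -6 (I(w, l) = 8 - 14 = -6)
Y(W, S) = 2*S
I(-16, 34) - 488*Y(-4, -37) = -6 - 976*(-37) = -6 - 488*(-74) = -6 + 36112 = 36106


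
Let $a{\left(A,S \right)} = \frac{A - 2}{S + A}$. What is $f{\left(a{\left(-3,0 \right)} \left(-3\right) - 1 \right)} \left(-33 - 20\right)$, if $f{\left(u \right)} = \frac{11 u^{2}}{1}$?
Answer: $-20988$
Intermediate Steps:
$a{\left(A,S \right)} = \frac{-2 + A}{A + S}$
$f{\left(u \right)} = 11 u^{2}$ ($f{\left(u \right)} = 11 u^{2} \cdot 1 = 11 u^{2}$)
$f{\left(a{\left(-3,0 \right)} \left(-3\right) - 1 \right)} \left(-33 - 20\right) = 11 \left(\frac{-2 - 3}{-3 + 0} \left(-3\right) - 1\right)^{2} \left(-33 - 20\right) = 11 \left(\frac{1}{-3} \left(-5\right) \left(-3\right) - 1\right)^{2} \left(-53\right) = 11 \left(\left(- \frac{1}{3}\right) \left(-5\right) \left(-3\right) - 1\right)^{2} \left(-53\right) = 11 \left(\frac{5}{3} \left(-3\right) - 1\right)^{2} \left(-53\right) = 11 \left(-5 - 1\right)^{2} \left(-53\right) = 11 \left(-6\right)^{2} \left(-53\right) = 11 \cdot 36 \left(-53\right) = 396 \left(-53\right) = -20988$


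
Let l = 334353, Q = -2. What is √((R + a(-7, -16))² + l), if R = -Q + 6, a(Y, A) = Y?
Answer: √334354 ≈ 578.23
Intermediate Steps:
R = 8 (R = -1*(-2) + 6 = 2 + 6 = 8)
√((R + a(-7, -16))² + l) = √((8 - 7)² + 334353) = √(1² + 334353) = √(1 + 334353) = √334354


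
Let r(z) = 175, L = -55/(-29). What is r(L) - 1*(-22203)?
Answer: 22378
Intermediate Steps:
L = 55/29 (L = -55*(-1/29) = 55/29 ≈ 1.8966)
r(L) - 1*(-22203) = 175 - 1*(-22203) = 175 + 22203 = 22378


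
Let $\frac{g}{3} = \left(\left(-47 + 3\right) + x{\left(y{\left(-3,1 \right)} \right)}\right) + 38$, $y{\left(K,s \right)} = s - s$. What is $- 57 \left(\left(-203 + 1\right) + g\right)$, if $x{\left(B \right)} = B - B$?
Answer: $12540$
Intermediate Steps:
$y{\left(K,s \right)} = 0$
$x{\left(B \right)} = 0$
$g = -18$ ($g = 3 \left(\left(\left(-47 + 3\right) + 0\right) + 38\right) = 3 \left(\left(-44 + 0\right) + 38\right) = 3 \left(-44 + 38\right) = 3 \left(-6\right) = -18$)
$- 57 \left(\left(-203 + 1\right) + g\right) = - 57 \left(\left(-203 + 1\right) - 18\right) = - 57 \left(-202 - 18\right) = \left(-57\right) \left(-220\right) = 12540$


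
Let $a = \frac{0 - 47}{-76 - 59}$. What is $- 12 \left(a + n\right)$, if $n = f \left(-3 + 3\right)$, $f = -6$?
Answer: $- \frac{188}{45} \approx -4.1778$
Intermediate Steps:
$n = 0$ ($n = - 6 \left(-3 + 3\right) = \left(-6\right) 0 = 0$)
$a = \frac{47}{135}$ ($a = - \frac{47}{-135} = \left(-47\right) \left(- \frac{1}{135}\right) = \frac{47}{135} \approx 0.34815$)
$- 12 \left(a + n\right) = - 12 \left(\frac{47}{135} + 0\right) = \left(-12\right) \frac{47}{135} = - \frac{188}{45}$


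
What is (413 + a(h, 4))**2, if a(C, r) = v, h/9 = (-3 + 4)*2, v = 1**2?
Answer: 171396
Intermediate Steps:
v = 1
h = 18 (h = 9*((-3 + 4)*2) = 9*(1*2) = 9*2 = 18)
a(C, r) = 1
(413 + a(h, 4))**2 = (413 + 1)**2 = 414**2 = 171396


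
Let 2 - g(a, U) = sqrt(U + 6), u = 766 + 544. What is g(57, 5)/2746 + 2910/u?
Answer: 399674/179863 - sqrt(11)/2746 ≈ 2.2209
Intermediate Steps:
u = 1310
g(a, U) = 2 - sqrt(6 + U) (g(a, U) = 2 - sqrt(U + 6) = 2 - sqrt(6 + U))
g(57, 5)/2746 + 2910/u = (2 - sqrt(6 + 5))/2746 + 2910/1310 = (2 - sqrt(11))*(1/2746) + 2910*(1/1310) = (1/1373 - sqrt(11)/2746) + 291/131 = 399674/179863 - sqrt(11)/2746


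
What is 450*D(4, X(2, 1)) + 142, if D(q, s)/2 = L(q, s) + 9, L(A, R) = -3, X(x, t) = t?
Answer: 5542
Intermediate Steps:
D(q, s) = 12 (D(q, s) = 2*(-3 + 9) = 2*6 = 12)
450*D(4, X(2, 1)) + 142 = 450*12 + 142 = 5400 + 142 = 5542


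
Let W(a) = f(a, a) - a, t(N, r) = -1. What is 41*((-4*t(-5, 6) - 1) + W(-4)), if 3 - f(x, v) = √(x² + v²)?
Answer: 410 - 164*√2 ≈ 178.07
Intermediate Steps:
f(x, v) = 3 - √(v² + x²) (f(x, v) = 3 - √(x² + v²) = 3 - √(v² + x²))
W(a) = 3 - a - √2*√(a²) (W(a) = (3 - √(a² + a²)) - a = (3 - √(2*a²)) - a = (3 - √2*√(a²)) - a = 3 - a - √2*√(a²))
41*((-4*t(-5, 6) - 1) + W(-4)) = 41*((-4*(-1) - 1) + (3 - 1*(-4) - √2*√((-4)²))) = 41*((4 - 1) + (3 + 4 - √2*√16)) = 41*(3 + (3 + 4 - 1*√2*4)) = 41*(3 + (3 + 4 - 4*√2)) = 41*(3 + (7 - 4*√2)) = 41*(10 - 4*√2) = 410 - 164*√2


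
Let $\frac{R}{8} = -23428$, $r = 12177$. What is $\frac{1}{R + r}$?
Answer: $- \frac{1}{175247} \approx -5.7062 \cdot 10^{-6}$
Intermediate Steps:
$R = -187424$ ($R = 8 \left(-23428\right) = -187424$)
$\frac{1}{R + r} = \frac{1}{-187424 + 12177} = \frac{1}{-175247} = - \frac{1}{175247}$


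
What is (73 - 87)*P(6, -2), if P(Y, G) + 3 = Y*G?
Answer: 210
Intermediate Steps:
P(Y, G) = -3 + G*Y (P(Y, G) = -3 + Y*G = -3 + G*Y)
(73 - 87)*P(6, -2) = (73 - 87)*(-3 - 2*6) = -14*(-3 - 12) = -14*(-15) = 210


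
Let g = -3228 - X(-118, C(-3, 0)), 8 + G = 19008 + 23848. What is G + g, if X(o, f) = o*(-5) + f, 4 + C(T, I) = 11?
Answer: 39023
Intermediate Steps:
C(T, I) = 7 (C(T, I) = -4 + 11 = 7)
G = 42848 (G = -8 + (19008 + 23848) = -8 + 42856 = 42848)
X(o, f) = f - 5*o (X(o, f) = -5*o + f = f - 5*o)
g = -3825 (g = -3228 - (7 - 5*(-118)) = -3228 - (7 + 590) = -3228 - 1*597 = -3228 - 597 = -3825)
G + g = 42848 - 3825 = 39023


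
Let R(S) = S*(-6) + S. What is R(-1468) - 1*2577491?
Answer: -2570151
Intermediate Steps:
R(S) = -5*S (R(S) = -6*S + S = -5*S)
R(-1468) - 1*2577491 = -5*(-1468) - 1*2577491 = 7340 - 2577491 = -2570151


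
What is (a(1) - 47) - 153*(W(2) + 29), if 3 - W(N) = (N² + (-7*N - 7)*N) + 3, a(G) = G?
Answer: -10297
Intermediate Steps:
W(N) = -N² - N*(-7 - 7*N) (W(N) = 3 - ((N² + (-7*N - 7)*N) + 3) = 3 - ((N² + (-7 - 7*N)*N) + 3) = 3 - ((N² + N*(-7 - 7*N)) + 3) = 3 - (3 + N² + N*(-7 - 7*N)) = 3 + (-3 - N² - N*(-7 - 7*N)) = -N² - N*(-7 - 7*N))
(a(1) - 47) - 153*(W(2) + 29) = (1 - 47) - 153*(2*(7 + 6*2) + 29) = -46 - 153*(2*(7 + 12) + 29) = -46 - 153*(2*19 + 29) = -46 - 153*(38 + 29) = -46 - 153*67 = -46 - 10251 = -10297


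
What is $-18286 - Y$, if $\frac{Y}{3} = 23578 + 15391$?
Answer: $-135193$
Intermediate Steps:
$Y = 116907$ ($Y = 3 \left(23578 + 15391\right) = 3 \cdot 38969 = 116907$)
$-18286 - Y = -18286 - 116907 = -135193$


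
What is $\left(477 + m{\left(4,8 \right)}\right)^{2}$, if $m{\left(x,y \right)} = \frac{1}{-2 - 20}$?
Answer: $\frac{110103049}{484} \approx 2.2749 \cdot 10^{5}$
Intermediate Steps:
$m{\left(x,y \right)} = - \frac{1}{22}$ ($m{\left(x,y \right)} = \frac{1}{-22} = - \frac{1}{22}$)
$\left(477 + m{\left(4,8 \right)}\right)^{2} = \left(477 - \frac{1}{22}\right)^{2} = \left(\frac{10493}{22}\right)^{2} = \frac{110103049}{484}$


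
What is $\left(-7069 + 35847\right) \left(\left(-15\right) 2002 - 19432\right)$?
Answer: $-1423417436$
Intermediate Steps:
$\left(-7069 + 35847\right) \left(\left(-15\right) 2002 - 19432\right) = 28778 \left(-30030 - 19432\right) = 28778 \left(-49462\right) = -1423417436$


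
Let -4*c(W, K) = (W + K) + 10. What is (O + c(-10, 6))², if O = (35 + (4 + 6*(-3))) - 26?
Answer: 169/4 ≈ 42.250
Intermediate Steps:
c(W, K) = -5/2 - K/4 - W/4 (c(W, K) = -((W + K) + 10)/4 = -((K + W) + 10)/4 = -(10 + K + W)/4 = -5/2 - K/4 - W/4)
O = -5 (O = (35 + (4 - 18)) - 26 = (35 - 14) - 26 = 21 - 26 = -5)
(O + c(-10, 6))² = (-5 + (-5/2 - ¼*6 - ¼*(-10)))² = (-5 + (-5/2 - 3/2 + 5/2))² = (-5 - 3/2)² = (-13/2)² = 169/4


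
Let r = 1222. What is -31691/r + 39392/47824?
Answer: -91715835/3652558 ≈ -25.110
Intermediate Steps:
-31691/r + 39392/47824 = -31691/1222 + 39392/47824 = -31691*1/1222 + 39392*(1/47824) = -31691/1222 + 2462/2989 = -91715835/3652558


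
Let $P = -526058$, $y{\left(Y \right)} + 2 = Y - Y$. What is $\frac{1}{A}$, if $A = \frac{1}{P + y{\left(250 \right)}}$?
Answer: $-526060$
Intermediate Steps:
$y{\left(Y \right)} = -2$ ($y{\left(Y \right)} = -2 + \left(Y - Y\right) = -2 + 0 = -2$)
$A = - \frac{1}{526060}$ ($A = \frac{1}{-526058 - 2} = \frac{1}{-526060} = - \frac{1}{526060} \approx -1.9009 \cdot 10^{-6}$)
$\frac{1}{A} = \frac{1}{- \frac{1}{526060}} = -526060$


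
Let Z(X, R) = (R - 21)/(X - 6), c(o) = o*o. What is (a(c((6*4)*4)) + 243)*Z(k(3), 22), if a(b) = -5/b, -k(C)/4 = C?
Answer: -2239483/165888 ≈ -13.500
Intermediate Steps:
k(C) = -4*C
c(o) = o**2
Z(X, R) = (-21 + R)/(-6 + X)
(a(c((6*4)*4)) + 243)*Z(k(3), 22) = (-5/(((6*4)*4)**2) + 243)*((-21 + 22)/(-6 - 4*3)) = (-5/((24*4)**2) + 243)*(1/(-6 - 12)) = (-5/(96**2) + 243)*(1/(-18)) = (-5/9216 + 243)*(-1/18*1) = (-5*1/9216 + 243)*(-1/18) = (-5/9216 + 243)*(-1/18) = (2239483/9216)*(-1/18) = -2239483/165888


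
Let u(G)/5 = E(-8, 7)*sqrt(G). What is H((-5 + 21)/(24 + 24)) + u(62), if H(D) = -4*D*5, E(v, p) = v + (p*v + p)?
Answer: -20/3 - 285*sqrt(62) ≈ -2250.8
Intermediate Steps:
E(v, p) = p + v + p*v (E(v, p) = v + (p + p*v) = p + v + p*v)
H(D) = -20*D
u(G) = -285*sqrt(G) (u(G) = 5*((7 - 8 + 7*(-8))*sqrt(G)) = 5*((7 - 8 - 56)*sqrt(G)) = 5*(-57*sqrt(G)) = -285*sqrt(G))
H((-5 + 21)/(24 + 24)) + u(62) = -20*(-5 + 21)/(24 + 24) - 285*sqrt(62) = -320/48 - 285*sqrt(62) = -20*1/3 - 285*sqrt(62) = -20/3 - 285*sqrt(62)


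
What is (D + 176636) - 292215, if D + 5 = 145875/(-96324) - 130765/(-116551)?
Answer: -432542168302427/3742219508 ≈ -1.1558e+5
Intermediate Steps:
D = -20179787295/3742219508 (D = -5 + (145875/(-96324) - 130765/(-116551)) = -5 + (145875*(-1/96324) - 130765*(-1/116551)) = -5 + (-48625/32108 + 130765/116551) = -5 - 1468689755/3742219508 = -20179787295/3742219508 ≈ -5.3925)
(D + 176636) - 292215 = (-20179787295/3742219508 + 176636) - 292215 = 660990505227793/3742219508 - 292215 = -432542168302427/3742219508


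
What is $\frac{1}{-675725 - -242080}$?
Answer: $- \frac{1}{433645} \approx -2.306 \cdot 10^{-6}$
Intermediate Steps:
$\frac{1}{-675725 - -242080} = \frac{1}{-675725 + 242080} = \frac{1}{-433645} = - \frac{1}{433645}$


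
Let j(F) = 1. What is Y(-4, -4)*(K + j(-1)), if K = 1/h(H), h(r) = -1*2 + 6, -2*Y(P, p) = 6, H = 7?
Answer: -15/4 ≈ -3.7500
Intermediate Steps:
Y(P, p) = -3 (Y(P, p) = -½*6 = -3)
h(r) = 4 (h(r) = -2 + 6 = 4)
K = ¼ (K = 1/4 = ¼ ≈ 0.25000)
Y(-4, -4)*(K + j(-1)) = -3*(¼ + 1) = -3*5/4 = -15/4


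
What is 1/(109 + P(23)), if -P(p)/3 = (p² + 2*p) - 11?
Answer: -1/1583 ≈ -0.00063171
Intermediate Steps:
P(p) = 33 - 6*p - 3*p² (P(p) = -3*((p² + 2*p) - 11) = -3*(-11 + p² + 2*p) = 33 - 6*p - 3*p²)
1/(109 + P(23)) = 1/(109 + (33 - 6*23 - 3*23²)) = 1/(109 + (33 - 138 - 3*529)) = 1/(109 + (33 - 138 - 1587)) = 1/(109 - 1692) = 1/(-1583) = -1/1583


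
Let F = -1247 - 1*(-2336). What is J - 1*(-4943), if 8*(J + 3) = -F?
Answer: 38431/8 ≈ 4803.9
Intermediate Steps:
F = 1089 (F = -1247 + 2336 = 1089)
J = -1113/8 (J = -3 + (-1*1089)/8 = -3 + (1/8)*(-1089) = -3 - 1089/8 = -1113/8 ≈ -139.13)
J - 1*(-4943) = -1113/8 - 1*(-4943) = -1113/8 + 4943 = 38431/8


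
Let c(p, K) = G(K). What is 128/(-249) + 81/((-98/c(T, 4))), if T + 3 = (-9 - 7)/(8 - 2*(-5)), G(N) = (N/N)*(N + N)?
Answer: -86948/12201 ≈ -7.1263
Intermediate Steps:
G(N) = 2*N (G(N) = 1*(2*N) = 2*N)
T = -35/9 (T = -3 + (-9 - 7)/(8 - 2*(-5)) = -3 - 16/(8 + 10) = -3 - 16/18 = -3 - 16*1/18 = -3 - 8/9 = -35/9 ≈ -3.8889)
c(p, K) = 2*K
128/(-249) + 81/((-98/c(T, 4))) = 128/(-249) + 81/((-98/(2*4))) = 128*(-1/249) + 81/((-98/8)) = -128/249 + 81/((-98*⅛)) = -128/249 + 81/(-49/4) = -128/249 + 81*(-4/49) = -128/249 - 324/49 = -86948/12201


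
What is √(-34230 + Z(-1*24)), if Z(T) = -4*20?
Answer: I*√34310 ≈ 185.23*I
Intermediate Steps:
Z(T) = -80
√(-34230 + Z(-1*24)) = √(-34230 - 80) = √(-34310) = I*√34310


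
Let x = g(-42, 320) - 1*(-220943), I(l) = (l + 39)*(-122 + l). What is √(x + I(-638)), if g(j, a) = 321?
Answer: 2*√169126 ≈ 822.50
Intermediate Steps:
I(l) = (-122 + l)*(39 + l) (I(l) = (39 + l)*(-122 + l) = (-122 + l)*(39 + l))
x = 221264 (x = 321 - 1*(-220943) = 321 + 220943 = 221264)
√(x + I(-638)) = √(221264 + (-4758 + (-638)² - 83*(-638))) = √(221264 + (-4758 + 407044 + 52954)) = √(221264 + 455240) = √676504 = 2*√169126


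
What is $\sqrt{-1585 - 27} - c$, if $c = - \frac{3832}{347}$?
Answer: $\frac{3832}{347} + 2 i \sqrt{403} \approx 11.043 + 40.15 i$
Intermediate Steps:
$c = - \frac{3832}{347}$ ($c = \left(-3832\right) \frac{1}{347} = - \frac{3832}{347} \approx -11.043$)
$\sqrt{-1585 - 27} - c = \sqrt{-1585 - 27} - - \frac{3832}{347} = \sqrt{-1612} + \frac{3832}{347} = 2 i \sqrt{403} + \frac{3832}{347} = \frac{3832}{347} + 2 i \sqrt{403}$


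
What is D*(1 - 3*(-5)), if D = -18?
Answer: -288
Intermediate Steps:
D*(1 - 3*(-5)) = -18*(1 - 3*(-5)) = -18*(1 + 15) = -18*16 = -288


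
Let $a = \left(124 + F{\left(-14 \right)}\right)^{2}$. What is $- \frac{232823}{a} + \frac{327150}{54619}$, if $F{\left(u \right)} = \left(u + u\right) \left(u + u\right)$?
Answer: $\frac{257006838163}{45031399216} \approx 5.7073$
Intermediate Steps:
$F{\left(u \right)} = 4 u^{2}$ ($F{\left(u \right)} = 2 u 2 u = 4 u^{2}$)
$a = 824464$ ($a = \left(124 + 4 \left(-14\right)^{2}\right)^{2} = \left(124 + 4 \cdot 196\right)^{2} = \left(124 + 784\right)^{2} = 908^{2} = 824464$)
$- \frac{232823}{a} + \frac{327150}{54619} = - \frac{232823}{824464} + \frac{327150}{54619} = \frac{257006838163}{45031399216}$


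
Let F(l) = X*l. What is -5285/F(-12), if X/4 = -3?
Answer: -5285/144 ≈ -36.701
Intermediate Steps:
X = -12 (X = 4*(-3) = -12)
F(l) = -12*l
-5285/F(-12) = -5285/((-12*(-12))) = -5285/144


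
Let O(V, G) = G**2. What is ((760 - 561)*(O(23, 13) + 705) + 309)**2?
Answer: 30357835225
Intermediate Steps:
((760 - 561)*(O(23, 13) + 705) + 309)**2 = ((760 - 561)*(13**2 + 705) + 309)**2 = (199*(169 + 705) + 309)**2 = (199*874 + 309)**2 = (173926 + 309)**2 = 174235**2 = 30357835225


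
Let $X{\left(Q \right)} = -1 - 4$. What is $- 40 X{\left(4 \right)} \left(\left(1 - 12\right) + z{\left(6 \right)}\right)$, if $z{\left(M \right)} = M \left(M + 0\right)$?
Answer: $5000$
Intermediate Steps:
$X{\left(Q \right)} = -5$
$z{\left(M \right)} = M^{2}$ ($z{\left(M \right)} = M M = M^{2}$)
$- 40 X{\left(4 \right)} \left(\left(1 - 12\right) + z{\left(6 \right)}\right) = \left(-40\right) \left(-5\right) \left(\left(1 - 12\right) + 6^{2}\right) = 200 \left(-11 + 36\right) = 200 \cdot 25 = 5000$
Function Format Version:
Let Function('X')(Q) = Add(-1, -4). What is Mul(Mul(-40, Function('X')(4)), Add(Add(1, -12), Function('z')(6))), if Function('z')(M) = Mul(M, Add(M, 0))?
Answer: 5000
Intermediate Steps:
Function('X')(Q) = -5
Function('z')(M) = Pow(M, 2) (Function('z')(M) = Mul(M, M) = Pow(M, 2))
Mul(Mul(-40, Function('X')(4)), Add(Add(1, -12), Function('z')(6))) = Mul(Mul(-40, -5), Add(Add(1, -12), Pow(6, 2))) = Mul(200, Add(-11, 36)) = Mul(200, 25) = 5000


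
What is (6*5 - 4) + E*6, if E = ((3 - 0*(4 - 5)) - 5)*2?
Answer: 2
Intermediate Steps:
E = -4 (E = ((3 - 0*(-1)) - 5)*2 = ((3 - 1*0) - 5)*2 = ((3 + 0) - 5)*2 = (3 - 5)*2 = -2*2 = -4)
(6*5 - 4) + E*6 = (6*5 - 4) - 4*6 = (30 - 4) - 24 = 26 - 24 = 2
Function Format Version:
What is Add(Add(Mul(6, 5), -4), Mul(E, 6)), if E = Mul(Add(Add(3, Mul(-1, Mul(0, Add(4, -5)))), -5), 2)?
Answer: 2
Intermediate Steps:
E = -4 (E = Mul(Add(Add(3, Mul(-1, Mul(0, -1))), -5), 2) = Mul(Add(Add(3, Mul(-1, 0)), -5), 2) = Mul(Add(Add(3, 0), -5), 2) = Mul(Add(3, -5), 2) = Mul(-2, 2) = -4)
Add(Add(Mul(6, 5), -4), Mul(E, 6)) = Add(Add(Mul(6, 5), -4), Mul(-4, 6)) = Add(Add(30, -4), -24) = Add(26, -24) = 2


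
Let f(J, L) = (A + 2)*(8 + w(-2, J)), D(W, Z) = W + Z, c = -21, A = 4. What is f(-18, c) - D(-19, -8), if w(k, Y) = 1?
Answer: 81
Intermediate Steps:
f(J, L) = 54 (f(J, L) = (4 + 2)*(8 + 1) = 6*9 = 54)
f(-18, c) - D(-19, -8) = 54 - (-19 - 8) = 54 - 1*(-27) = 54 + 27 = 81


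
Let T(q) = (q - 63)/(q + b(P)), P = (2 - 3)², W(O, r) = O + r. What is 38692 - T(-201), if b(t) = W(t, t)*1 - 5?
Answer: 657742/17 ≈ 38691.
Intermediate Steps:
P = 1 (P = (-1)² = 1)
b(t) = -5 + 2*t (b(t) = (t + t)*1 - 5 = (2*t)*1 - 5 = 2*t - 5 = -5 + 2*t)
T(q) = (-63 + q)/(-3 + q) (T(q) = (q - 63)/(q + (-5 + 2*1)) = (-63 + q)/(q + (-5 + 2)) = (-63 + q)/(q - 3) = (-63 + q)/(-3 + q))
38692 - T(-201) = 38692 - (-63 - 201)/(-3 - 201) = 38692 - (-264)/(-204) = 38692 - (-1)*(-264)/204 = 38692 - 1*22/17 = 38692 - 22/17 = 657742/17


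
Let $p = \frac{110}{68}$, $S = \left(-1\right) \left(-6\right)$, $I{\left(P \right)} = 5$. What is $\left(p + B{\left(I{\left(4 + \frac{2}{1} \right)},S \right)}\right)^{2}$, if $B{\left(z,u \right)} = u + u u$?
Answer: $\frac{2199289}{1156} \approx 1902.5$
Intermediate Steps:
$S = 6$
$B{\left(z,u \right)} = u + u^{2}$
$p = \frac{55}{34}$ ($p = 110 \cdot \frac{1}{68} = \frac{55}{34} \approx 1.6176$)
$\left(p + B{\left(I{\left(4 + \frac{2}{1} \right)},S \right)}\right)^{2} = \left(\frac{55}{34} + 6 \left(1 + 6\right)\right)^{2} = \left(\frac{55}{34} + 6 \cdot 7\right)^{2} = \left(\frac{55}{34} + 42\right)^{2} = \left(\frac{1483}{34}\right)^{2} = \frac{2199289}{1156}$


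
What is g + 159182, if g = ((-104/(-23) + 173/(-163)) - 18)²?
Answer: 2240274400263/14055001 ≈ 1.5939e+5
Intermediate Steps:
g = 2971231081/14055001 (g = ((-104*(-1/23) + 173*(-1/163)) - 18)² = ((104/23 - 173/163) - 18)² = (12973/3749 - 18)² = (-54509/3749)² = 2971231081/14055001 ≈ 211.40)
g + 159182 = 2971231081/14055001 + 159182 = 2240274400263/14055001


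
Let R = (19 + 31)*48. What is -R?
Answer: -2400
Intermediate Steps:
R = 2400 (R = 50*48 = 2400)
-R = -1*2400 = -2400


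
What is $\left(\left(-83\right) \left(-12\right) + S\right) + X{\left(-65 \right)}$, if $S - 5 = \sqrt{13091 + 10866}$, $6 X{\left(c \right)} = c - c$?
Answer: $1001 + \sqrt{23957} \approx 1155.8$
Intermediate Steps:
$X{\left(c \right)} = 0$ ($X{\left(c \right)} = \frac{c - c}{6} = \frac{1}{6} \cdot 0 = 0$)
$S = 5 + \sqrt{23957}$ ($S = 5 + \sqrt{13091 + 10866} = 5 + \sqrt{23957} \approx 159.78$)
$\left(\left(-83\right) \left(-12\right) + S\right) + X{\left(-65 \right)} = \left(\left(-83\right) \left(-12\right) + \left(5 + \sqrt{23957}\right)\right) + 0 = \left(996 + \left(5 + \sqrt{23957}\right)\right) + 0 = \left(1001 + \sqrt{23957}\right) + 0 = 1001 + \sqrt{23957}$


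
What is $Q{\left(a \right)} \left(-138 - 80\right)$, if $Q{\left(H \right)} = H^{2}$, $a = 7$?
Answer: $-10682$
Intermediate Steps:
$Q{\left(a \right)} \left(-138 - 80\right) = 7^{2} \left(-138 - 80\right) = 49 \left(-218\right) = -10682$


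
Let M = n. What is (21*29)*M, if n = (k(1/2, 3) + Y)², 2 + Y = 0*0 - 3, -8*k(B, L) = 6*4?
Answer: 38976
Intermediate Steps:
k(B, L) = -3 (k(B, L) = -3*4/4 = -⅛*24 = -3)
Y = -5 (Y = -2 + (0*0 - 3) = -2 + (0 - 3) = -2 - 3 = -5)
n = 64 (n = (-3 - 5)² = (-8)² = 64)
M = 64
(21*29)*M = (21*29)*64 = 609*64 = 38976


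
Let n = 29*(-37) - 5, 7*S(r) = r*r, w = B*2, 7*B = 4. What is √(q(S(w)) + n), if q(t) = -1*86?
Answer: 2*I*√291 ≈ 34.117*I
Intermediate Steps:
B = 4/7 (B = (⅐)*4 = 4/7 ≈ 0.57143)
w = 8/7 (w = (4/7)*2 = 8/7 ≈ 1.1429)
S(r) = r²/7 (S(r) = (r*r)/7 = r²/7)
q(t) = -86
n = -1078 (n = -1073 - 5 = -1078)
√(q(S(w)) + n) = √(-86 - 1078) = √(-1164) = 2*I*√291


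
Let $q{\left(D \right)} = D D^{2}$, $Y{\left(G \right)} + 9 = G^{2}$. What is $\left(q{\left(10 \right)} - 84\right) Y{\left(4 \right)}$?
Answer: $6412$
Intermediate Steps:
$Y{\left(G \right)} = -9 + G^{2}$
$q{\left(D \right)} = D^{3}$
$\left(q{\left(10 \right)} - 84\right) Y{\left(4 \right)} = \left(10^{3} - 84\right) \left(-9 + 4^{2}\right) = \left(1000 - 84\right) \left(-9 + 16\right) = 916 \cdot 7 = 6412$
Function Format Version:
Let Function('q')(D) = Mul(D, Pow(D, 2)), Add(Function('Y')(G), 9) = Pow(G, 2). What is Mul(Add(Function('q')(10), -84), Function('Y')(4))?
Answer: 6412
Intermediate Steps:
Function('Y')(G) = Add(-9, Pow(G, 2))
Function('q')(D) = Pow(D, 3)
Mul(Add(Function('q')(10), -84), Function('Y')(4)) = Mul(Add(Pow(10, 3), -84), Add(-9, Pow(4, 2))) = Mul(Add(1000, -84), Add(-9, 16)) = Mul(916, 7) = 6412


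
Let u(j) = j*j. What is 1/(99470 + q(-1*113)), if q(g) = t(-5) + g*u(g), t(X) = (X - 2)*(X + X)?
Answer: -1/1343357 ≈ -7.4440e-7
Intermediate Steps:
u(j) = j²
t(X) = 2*X*(-2 + X) (t(X) = (-2 + X)*(2*X) = 2*X*(-2 + X))
q(g) = 70 + g³ (q(g) = 2*(-5)*(-2 - 5) + g*g² = 2*(-5)*(-7) + g³ = 70 + g³)
1/(99470 + q(-1*113)) = 1/(99470 + (70 + (-1*113)³)) = 1/(99470 + (70 + (-113)³)) = 1/(99470 + (70 - 1442897)) = 1/(99470 - 1442827) = 1/(-1343357) = -1/1343357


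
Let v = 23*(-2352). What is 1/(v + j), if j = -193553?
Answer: -1/247649 ≈ -4.0380e-6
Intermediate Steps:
v = -54096
1/(v + j) = 1/(-54096 - 193553) = 1/(-247649) = -1/247649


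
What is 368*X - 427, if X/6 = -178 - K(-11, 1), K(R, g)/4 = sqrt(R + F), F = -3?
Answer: -393451 - 8832*I*sqrt(14) ≈ -3.9345e+5 - 33046.0*I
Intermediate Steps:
K(R, g) = 4*sqrt(-3 + R) (K(R, g) = 4*sqrt(R - 3) = 4*sqrt(-3 + R))
X = -1068 - 24*I*sqrt(14) (X = 6*(-178 - 4*sqrt(-3 - 11)) = 6*(-178 - 4*sqrt(-14)) = 6*(-178 - 4*I*sqrt(14)) = -1068 - 24*I*sqrt(14) ≈ -1068.0 - 89.8*I)
368*X - 427 = 368*(-1068 - 24*I*sqrt(14)) - 427 = (-393024 - 8832*I*sqrt(14)) - 427 = -393451 - 8832*I*sqrt(14)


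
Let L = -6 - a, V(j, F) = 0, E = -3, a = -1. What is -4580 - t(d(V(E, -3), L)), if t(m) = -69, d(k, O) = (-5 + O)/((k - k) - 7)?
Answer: -4511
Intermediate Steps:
L = -5 (L = -6 - 1*(-1) = -6 + 1 = -5)
d(k, O) = 5/7 - O/7 (d(k, O) = (-5 + O)/(0 - 7) = (-5 + O)/(-7) = (-5 + O)*(-⅐) = 5/7 - O/7)
-4580 - t(d(V(E, -3), L)) = -4580 - 1*(-69) = -4580 + 69 = -4511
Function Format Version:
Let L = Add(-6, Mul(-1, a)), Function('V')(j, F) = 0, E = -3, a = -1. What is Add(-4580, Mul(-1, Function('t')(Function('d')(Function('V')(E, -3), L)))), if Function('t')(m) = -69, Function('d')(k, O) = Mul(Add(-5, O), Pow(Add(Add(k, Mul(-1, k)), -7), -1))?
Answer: -4511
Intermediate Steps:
L = -5 (L = Add(-6, Mul(-1, -1)) = Add(-6, 1) = -5)
Function('d')(k, O) = Add(Rational(5, 7), Mul(Rational(-1, 7), O)) (Function('d')(k, O) = Mul(Add(-5, O), Pow(Add(0, -7), -1)) = Mul(Add(-5, O), Pow(-7, -1)) = Mul(Add(-5, O), Rational(-1, 7)) = Add(Rational(5, 7), Mul(Rational(-1, 7), O)))
Add(-4580, Mul(-1, Function('t')(Function('d')(Function('V')(E, -3), L)))) = Add(-4580, Mul(-1, -69)) = Add(-4580, 69) = -4511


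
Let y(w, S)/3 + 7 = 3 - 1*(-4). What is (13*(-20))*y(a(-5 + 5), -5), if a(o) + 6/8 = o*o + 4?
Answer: 0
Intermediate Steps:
a(o) = 13/4 + o² (a(o) = -¾ + (o*o + 4) = -¾ + (o² + 4) = -¾ + (4 + o²) = 13/4 + o²)
y(w, S) = 0 (y(w, S) = -21 + 3*(3 - 1*(-4)) = -21 + 3*(3 + 4) = -21 + 3*7 = -21 + 21 = 0)
(13*(-20))*y(a(-5 + 5), -5) = (13*(-20))*0 = -260*0 = 0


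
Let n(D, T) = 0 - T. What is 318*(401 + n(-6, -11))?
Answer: 131016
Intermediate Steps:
n(D, T) = -T
318*(401 + n(-6, -11)) = 318*(401 - 1*(-11)) = 318*(401 + 11) = 318*412 = 131016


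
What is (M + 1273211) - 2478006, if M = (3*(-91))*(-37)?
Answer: -1194694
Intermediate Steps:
M = 10101 (M = -273*(-37) = 10101)
(M + 1273211) - 2478006 = (10101 + 1273211) - 2478006 = 1283312 - 2478006 = -1194694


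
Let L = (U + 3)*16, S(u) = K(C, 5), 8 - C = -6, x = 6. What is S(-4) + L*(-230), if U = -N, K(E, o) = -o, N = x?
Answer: 11035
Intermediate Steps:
N = 6
C = 14 (C = 8 - 1*(-6) = 8 + 6 = 14)
U = -6 (U = -1*6 = -6)
S(u) = -5 (S(u) = -1*5 = -5)
L = -48 (L = (-6 + 3)*16 = -3*16 = -48)
S(-4) + L*(-230) = -5 - 48*(-230) = -5 + 11040 = 11035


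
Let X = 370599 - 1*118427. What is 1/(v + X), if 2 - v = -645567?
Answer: 1/897741 ≈ 1.1139e-6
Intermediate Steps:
X = 252172 (X = 370599 - 118427 = 252172)
v = 645569 (v = 2 - 1*(-645567) = 2 + 645567 = 645569)
1/(v + X) = 1/(645569 + 252172) = 1/897741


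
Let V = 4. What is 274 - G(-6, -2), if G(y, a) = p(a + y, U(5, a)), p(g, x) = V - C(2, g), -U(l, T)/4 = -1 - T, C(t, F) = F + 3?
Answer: 265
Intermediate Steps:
C(t, F) = 3 + F
U(l, T) = 4 + 4*T (U(l, T) = -4*(-1 - T) = 4 + 4*T)
p(g, x) = 1 - g (p(g, x) = 4 - (3 + g) = 4 + (-3 - g) = 1 - g)
G(y, a) = 1 - a - y (G(y, a) = 1 - (a + y) = 1 + (-a - y) = 1 - a - y)
274 - G(-6, -2) = 274 - (1 - 1*(-2) - 1*(-6)) = 274 - (1 + 2 + 6) = 274 - 1*9 = 274 - 9 = 265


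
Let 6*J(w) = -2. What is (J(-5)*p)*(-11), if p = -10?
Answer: -110/3 ≈ -36.667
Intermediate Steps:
J(w) = -⅓ (J(w) = (⅙)*(-2) = -⅓)
(J(-5)*p)*(-11) = -⅓*(-10)*(-11) = (10/3)*(-11) = -110/3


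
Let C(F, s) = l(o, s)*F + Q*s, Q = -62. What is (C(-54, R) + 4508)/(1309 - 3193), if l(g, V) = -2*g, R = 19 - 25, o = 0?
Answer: -1220/471 ≈ -2.5902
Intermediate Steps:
R = -6
C(F, s) = -62*s (C(F, s) = (-2*0)*F - 62*s = 0*F - 62*s = 0 - 62*s = -62*s)
(C(-54, R) + 4508)/(1309 - 3193) = (-62*(-6) + 4508)/(1309 - 3193) = (372 + 4508)/(-1884) = 4880*(-1/1884) = -1220/471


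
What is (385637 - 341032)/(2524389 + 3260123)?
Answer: 44605/5784512 ≈ 0.0077111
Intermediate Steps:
(385637 - 341032)/(2524389 + 3260123) = 44605/5784512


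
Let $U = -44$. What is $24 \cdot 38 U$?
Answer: $-40128$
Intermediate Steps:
$24 \cdot 38 U = 24 \cdot 38 \left(-44\right) = 912 \left(-44\right) = -40128$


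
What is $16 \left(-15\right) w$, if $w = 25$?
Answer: $-6000$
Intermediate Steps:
$16 \left(-15\right) w = 16 \left(-15\right) 25 = \left(-240\right) 25 = -6000$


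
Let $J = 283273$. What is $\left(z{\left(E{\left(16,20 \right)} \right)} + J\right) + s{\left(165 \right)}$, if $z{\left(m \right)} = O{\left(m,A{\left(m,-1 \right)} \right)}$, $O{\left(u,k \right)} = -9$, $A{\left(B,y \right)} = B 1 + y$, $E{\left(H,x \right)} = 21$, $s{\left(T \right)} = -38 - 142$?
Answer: $283084$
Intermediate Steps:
$s{\left(T \right)} = -180$ ($s{\left(T \right)} = -38 - 142 = -180$)
$A{\left(B,y \right)} = B + y$
$z{\left(m \right)} = -9$
$\left(z{\left(E{\left(16,20 \right)} \right)} + J\right) + s{\left(165 \right)} = \left(-9 + 283273\right) - 180 = 283264 - 180 = 283084$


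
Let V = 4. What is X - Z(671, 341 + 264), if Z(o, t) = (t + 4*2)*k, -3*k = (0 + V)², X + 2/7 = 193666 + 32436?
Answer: 4816792/21 ≈ 2.2937e+5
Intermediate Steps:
X = 1582712/7 (X = -2/7 + (193666 + 32436) = -2/7 + 226102 = 1582712/7 ≈ 2.2610e+5)
k = -16/3 (k = -(0 + 4)²/3 = -⅓*4² = -⅓*16 = -16/3 ≈ -5.3333)
Z(o, t) = -128/3 - 16*t/3 (Z(o, t) = (t + 4*2)*(-16/3) = (t + 8)*(-16/3) = (8 + t)*(-16/3) = -128/3 - 16*t/3)
X - Z(671, 341 + 264) = 1582712/7 - (-128/3 - 16*(341 + 264)/3) = 1582712/7 - (-128/3 - 16/3*605) = 1582712/7 - (-128/3 - 9680/3) = 1582712/7 - 1*(-9808/3) = 1582712/7 + 9808/3 = 4816792/21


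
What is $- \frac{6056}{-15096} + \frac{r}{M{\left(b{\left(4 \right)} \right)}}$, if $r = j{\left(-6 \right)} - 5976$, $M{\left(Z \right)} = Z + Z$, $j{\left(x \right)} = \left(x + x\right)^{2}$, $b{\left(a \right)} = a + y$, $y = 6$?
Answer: $- \frac{2747461}{9435} \approx -291.2$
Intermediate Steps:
$b{\left(a \right)} = 6 + a$ ($b{\left(a \right)} = a + 6 = 6 + a$)
$j{\left(x \right)} = 4 x^{2}$ ($j{\left(x \right)} = \left(2 x\right)^{2} = 4 x^{2}$)
$M{\left(Z \right)} = 2 Z$
$r = -5832$ ($r = 4 \left(-6\right)^{2} - 5976 = 4 \cdot 36 - 5976 = 144 - 5976 = -5832$)
$- \frac{6056}{-15096} + \frac{r}{M{\left(b{\left(4 \right)} \right)}} = - \frac{6056}{-15096} - \frac{5832}{2 \left(6 + 4\right)} = \left(-6056\right) \left(- \frac{1}{15096}\right) - \frac{5832}{2 \cdot 10} = \frac{757}{1887} - \frac{5832}{20} = \frac{757}{1887} - \frac{1458}{5} = - \frac{2747461}{9435}$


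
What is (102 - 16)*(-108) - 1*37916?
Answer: -47204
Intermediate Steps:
(102 - 16)*(-108) - 1*37916 = 86*(-108) - 37916 = -9288 - 37916 = -47204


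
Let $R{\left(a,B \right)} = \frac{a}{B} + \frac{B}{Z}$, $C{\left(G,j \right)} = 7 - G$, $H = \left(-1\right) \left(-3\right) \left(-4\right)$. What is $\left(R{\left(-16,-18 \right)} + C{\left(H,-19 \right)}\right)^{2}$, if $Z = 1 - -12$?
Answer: $\frac{4687225}{13689} \approx 342.41$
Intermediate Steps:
$H = -12$ ($H = 3 \left(-4\right) = -12$)
$Z = 13$ ($Z = 1 + 12 = 13$)
$R{\left(a,B \right)} = \frac{B}{13} + \frac{a}{B}$ ($R{\left(a,B \right)} = \frac{a}{B} + \frac{B}{13} = \frac{B}{13} + \frac{a}{B}$)
$\left(R{\left(-16,-18 \right)} + C{\left(H,-19 \right)}\right)^{2} = \left(\left(\frac{1}{13} \left(-18\right) - \frac{16}{-18}\right) + \left(7 - -12\right)\right)^{2} = \left(\left(- \frac{18}{13} - - \frac{8}{9}\right) + \left(7 + 12\right)\right)^{2} = \left(\left(- \frac{18}{13} + \frac{8}{9}\right) + 19\right)^{2} = \left(- \frac{58}{117} + 19\right)^{2} = \left(\frac{2165}{117}\right)^{2} = \frac{4687225}{13689}$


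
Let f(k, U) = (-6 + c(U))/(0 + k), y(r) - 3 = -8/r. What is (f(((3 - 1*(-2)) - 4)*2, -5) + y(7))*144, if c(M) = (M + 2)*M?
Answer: 6408/7 ≈ 915.43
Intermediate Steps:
y(r) = 3 - 8/r
c(M) = M*(2 + M) (c(M) = (2 + M)*M = M*(2 + M))
f(k, U) = (-6 + U*(2 + U))/k (f(k, U) = (-6 + U*(2 + U))/(0 + k) = (-6 + U*(2 + U))/k)
(f(((3 - 1*(-2)) - 4)*2, -5) + y(7))*144 = ((-6 - 5*(2 - 5))/((((3 - 1*(-2)) - 4)*2)) + (3 - 8/7))*144 = ((-6 - 5*(-3))/((((3 + 2) - 4)*2)) + (3 - 8*1/7))*144 = ((-6 + 15)/(((5 - 4)*2)) + (3 - 8/7))*144 = (9/(1*2) + 13/7)*144 = (9/2 + 13/7)*144 = (89/14)*144 = 6408/7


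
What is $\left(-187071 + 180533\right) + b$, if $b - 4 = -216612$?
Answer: $-223146$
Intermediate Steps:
$b = -216608$ ($b = 4 - 216612 = -216608$)
$\left(-187071 + 180533\right) + b = \left(-187071 + 180533\right) - 216608 = -6538 - 216608 = -223146$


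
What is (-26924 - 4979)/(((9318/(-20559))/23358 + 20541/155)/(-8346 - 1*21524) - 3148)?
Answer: 5910916702402675425/583255242572727526 ≈ 10.134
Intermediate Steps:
(-26924 - 4979)/(((9318/(-20559))/23358 + 20541/155)/(-8346 - 1*21524) - 3148) = -31903/(((9318*(-1/20559))*(1/23358) + 20541*(1/155))/(-8346 - 21524) - 3148) = -31903/((-3106/6853*1/23358 + 20541/155)/(-29870) - 3148) = -31903/((-1553/80036187 + 20541/155)*(-1/29870) - 3148) = -31903/((1644023076452/12405608985)*(-1/29870) - 3148) = -31903/(-822011538226/185277770190975 - 3148) = -31903/(-583255242572727526/185277770190975) = -31903*(-185277770190975/583255242572727526) = 5910916702402675425/583255242572727526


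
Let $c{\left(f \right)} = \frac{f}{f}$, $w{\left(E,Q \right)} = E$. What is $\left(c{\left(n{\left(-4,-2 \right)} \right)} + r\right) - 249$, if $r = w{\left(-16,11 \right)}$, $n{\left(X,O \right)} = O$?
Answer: $-264$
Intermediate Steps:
$c{\left(f \right)} = 1$
$r = -16$
$\left(c{\left(n{\left(-4,-2 \right)} \right)} + r\right) - 249 = \left(1 - 16\right) - 249 = -15 - 249 = -264$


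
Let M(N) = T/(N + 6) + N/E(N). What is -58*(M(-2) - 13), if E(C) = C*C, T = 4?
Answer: 725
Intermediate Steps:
E(C) = C**2
M(N) = 1/N + 4/(6 + N) (M(N) = 4/(N + 6) + N/(N**2) = 4/(6 + N) + N/N**2 = 4/(6 + N) + 1/N = 1/N + 4/(6 + N))
-58*(M(-2) - 13) = -58*((6 + 5*(-2))/((-2)*(6 - 2)) - 13) = -58*(-1/2*(6 - 10)/4 - 13) = -58*(-1/2*1/4*(-4) - 13) = -58*(1/2 - 13) = -58*(-25/2) = 725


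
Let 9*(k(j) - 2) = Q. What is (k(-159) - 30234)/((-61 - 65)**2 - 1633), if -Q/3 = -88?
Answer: -90608/42729 ≈ -2.1205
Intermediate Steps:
Q = 264 (Q = -3*(-88) = 264)
k(j) = 94/3 (k(j) = 2 + (1/9)*264 = 2 + 88/3 = 94/3)
(k(-159) - 30234)/((-61 - 65)**2 - 1633) = (94/3 - 30234)/((-61 - 65)**2 - 1633) = -90608/(3*((-126)**2 - 1633)) = -90608/(3*(15876 - 1633)) = -90608/3/14243 = -90608/3*1/14243 = -90608/42729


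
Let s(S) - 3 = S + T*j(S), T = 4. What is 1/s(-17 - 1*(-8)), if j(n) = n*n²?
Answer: -1/2922 ≈ -0.00034223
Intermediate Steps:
j(n) = n³
s(S) = 3 + S + 4*S³ (s(S) = 3 + (S + 4*S³) = 3 + S + 4*S³)
1/s(-17 - 1*(-8)) = 1/(3 + (-17 - 1*(-8)) + 4*(-17 - 1*(-8))³) = 1/(3 + (-17 + 8) + 4*(-17 + 8)³) = 1/(3 - 9 + 4*(-9)³) = 1/(3 - 9 + 4*(-729)) = 1/(3 - 9 - 2916) = 1/(-2922) = -1/2922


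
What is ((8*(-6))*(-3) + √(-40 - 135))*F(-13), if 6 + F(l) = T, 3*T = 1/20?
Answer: -4308/5 - 359*I*√7/12 ≈ -861.6 - 79.152*I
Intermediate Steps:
T = 1/60 (T = (⅓)/20 = (⅓)*(1/20) = 1/60 ≈ 0.016667)
F(l) = -359/60 (F(l) = -6 + 1/60 = -359/60)
((8*(-6))*(-3) + √(-40 - 135))*F(-13) = ((8*(-6))*(-3) + √(-40 - 135))*(-359/60) = (-48*(-3) + √(-175))*(-359/60) = (144 + 5*I*√7)*(-359/60) = -4308/5 - 359*I*√7/12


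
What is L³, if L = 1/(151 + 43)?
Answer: 1/7301384 ≈ 1.3696e-7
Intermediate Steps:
L = 1/194 ≈ 0.0051546
L³ = (1/194)³ = 1/7301384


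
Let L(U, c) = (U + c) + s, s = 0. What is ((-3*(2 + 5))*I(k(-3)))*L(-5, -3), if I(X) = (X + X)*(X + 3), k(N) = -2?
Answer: -672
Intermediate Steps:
L(U, c) = U + c (L(U, c) = (U + c) + 0 = U + c)
I(X) = 2*X*(3 + X) (I(X) = (2*X)*(3 + X) = 2*X*(3 + X))
((-3*(2 + 5))*I(k(-3)))*L(-5, -3) = ((-3*(2 + 5))*(2*(-2)*(3 - 2)))*(-5 - 3) = ((-3*7)*(2*(-2)*1))*(-8) = -21*(-4)*(-8) = 84*(-8) = -672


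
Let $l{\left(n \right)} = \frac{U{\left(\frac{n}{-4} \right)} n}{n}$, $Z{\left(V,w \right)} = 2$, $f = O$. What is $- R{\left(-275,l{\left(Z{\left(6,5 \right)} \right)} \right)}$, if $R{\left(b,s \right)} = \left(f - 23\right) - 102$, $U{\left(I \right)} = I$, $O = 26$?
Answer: $99$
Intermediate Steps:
$f = 26$
$l{\left(n \right)} = - \frac{n}{4}$ ($l{\left(n \right)} = \frac{\frac{n}{-4} n}{n} = \frac{n \left(- \frac{1}{4}\right) n}{n} = \frac{- \frac{n}{4} n}{n} = \frac{\left(- \frac{1}{4}\right) n^{2}}{n} = - \frac{n}{4}$)
$R{\left(b,s \right)} = -99$ ($R{\left(b,s \right)} = \left(26 - 23\right) - 102 = 3 - 102 = -99$)
$- R{\left(-275,l{\left(Z{\left(6,5 \right)} \right)} \right)} = \left(-1\right) \left(-99\right) = 99$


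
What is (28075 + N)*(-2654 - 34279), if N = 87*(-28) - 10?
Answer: -946555857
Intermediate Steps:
N = -2446 (N = -2436 - 10 = -2446)
(28075 + N)*(-2654 - 34279) = (28075 - 2446)*(-2654 - 34279) = 25629*(-36933) = -946555857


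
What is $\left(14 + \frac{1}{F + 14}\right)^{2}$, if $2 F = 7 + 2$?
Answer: $\frac{270400}{1369} \approx 197.52$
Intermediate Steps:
$F = \frac{9}{2}$ ($F = \frac{7 + 2}{2} = \frac{1}{2} \cdot 9 = \frac{9}{2} \approx 4.5$)
$\left(14 + \frac{1}{F + 14}\right)^{2} = \left(14 + \frac{1}{\frac{9}{2} + 14}\right)^{2} = \left(14 + \frac{1}{\frac{37}{2}}\right)^{2} = \left(14 + \frac{2}{37}\right)^{2} = \left(\frac{520}{37}\right)^{2} = \frac{270400}{1369}$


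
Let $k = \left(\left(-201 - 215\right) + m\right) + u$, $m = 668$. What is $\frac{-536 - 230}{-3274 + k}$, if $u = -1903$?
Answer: $\frac{766}{4925} \approx 0.15553$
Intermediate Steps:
$k = -1651$ ($k = \left(\left(-201 - 215\right) + 668\right) - 1903 = \left(-416 + 668\right) - 1903 = 252 - 1903 = -1651$)
$\frac{-536 - 230}{-3274 + k} = \frac{-536 - 230}{-3274 - 1651} = - \frac{766}{-4925} = \left(-766\right) \left(- \frac{1}{4925}\right) = \frac{766}{4925}$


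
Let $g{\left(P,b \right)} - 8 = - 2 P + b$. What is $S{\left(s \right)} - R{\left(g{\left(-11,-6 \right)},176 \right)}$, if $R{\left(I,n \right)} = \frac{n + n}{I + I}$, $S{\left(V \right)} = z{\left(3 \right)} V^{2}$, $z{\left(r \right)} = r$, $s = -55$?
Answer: $\frac{27203}{3} \approx 9067.7$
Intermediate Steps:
$g{\left(P,b \right)} = 8 + b - 2 P$ ($g{\left(P,b \right)} = 8 - \left(- b + 2 P\right) = 8 + b - 2 P$)
$S{\left(V \right)} = 3 V^{2}$
$R{\left(I,n \right)} = \frac{n}{I}$ ($R{\left(I,n \right)} = \frac{2 n}{2 I} = 2 n \frac{1}{2 I} = \frac{n}{I}$)
$S{\left(s \right)} - R{\left(g{\left(-11,-6 \right)},176 \right)} = 3 \left(-55\right)^{2} - \frac{176}{8 - 6 - -22} = 3 \cdot 3025 - \frac{176}{8 - 6 + 22} = 9075 - \frac{176}{24} = 9075 - 176 \cdot \frac{1}{24} = 9075 - \frac{22}{3} = \frac{27203}{3}$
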